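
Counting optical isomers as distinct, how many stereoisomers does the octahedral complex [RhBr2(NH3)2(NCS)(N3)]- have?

An octahedron has six vertices in three trans pairs; every non-trans pair is cis.
There are 6 geometric isomers: Br trans, NH3 trans; Br trans, NH3 cis; Br cis, NH3 trans; Br cis, NH3 cis (3 arrangements, 2 chiral).
Of these, 2 lack any improper symmetry element and so occur as enantiomeric pairs, giving 6 + 2 = 8 stereoisomers in total.

8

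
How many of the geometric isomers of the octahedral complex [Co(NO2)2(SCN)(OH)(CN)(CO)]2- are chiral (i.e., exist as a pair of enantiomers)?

An octahedron has six vertices in three trans pairs; every non-trans pair is cis.
Systematic enumeration (placing each ligand type in turn and discarding arrangements equivalent by rotation or reflection) gives 9 geometric isomers.
Of these, 6 lack any improper symmetry element and so occur as enantiomeric pairs, giving 9 + 6 = 15 stereoisomers in total.

6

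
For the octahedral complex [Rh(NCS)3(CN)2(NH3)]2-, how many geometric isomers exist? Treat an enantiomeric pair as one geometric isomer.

3

Systematic placement gives 3 geometric isomers: NCS mer, CN trans; NCS fac, CN cis; NCS mer, CN cis.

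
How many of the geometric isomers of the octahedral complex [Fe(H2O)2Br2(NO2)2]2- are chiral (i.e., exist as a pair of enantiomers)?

The six octahedral sites form three mutually perpendicular trans pairs.
There are 5 geometric isomers: H2O trans, Br trans, NO2 trans; H2O cis, Br trans, NO2 cis; H2O cis, Br cis, NO2 trans; H2O cis, Br cis, NO2 cis (chiral); H2O trans, Br cis, NO2 cis.
One of these lacks any improper symmetry element and so occurs as an enantiomeric pair, giving 5 + 1 = 6 stereoisomers in total.

1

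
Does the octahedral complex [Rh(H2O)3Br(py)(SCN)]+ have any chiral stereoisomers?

There are 4 geometric isomers: H2O mer (3 arrangements); H2O fac (chiral).
One of these lacks any improper symmetry element and so occurs as an enantiomeric pair, giving 4 + 1 = 5 stereoisomers in total.

yes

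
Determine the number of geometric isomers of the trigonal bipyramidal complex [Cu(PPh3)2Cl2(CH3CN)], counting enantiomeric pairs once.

5

In a trigonal bipyramid the two axial positions differ from the three equatorial ones.
Systematic enumeration (placing each ligand type in turn and discarding arrangements equivalent by rotation or reflection) gives 5 geometric isomers.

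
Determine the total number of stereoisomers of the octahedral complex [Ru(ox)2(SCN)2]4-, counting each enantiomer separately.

Each ox is bidentate and must span two cis positions.
Systematic placement gives 2 geometric isomers: SCN trans; SCN cis (chiral).
One of these lacks any improper symmetry element and so occurs as an enantiomeric pair, giving 2 + 1 = 3 stereoisomers in total.

3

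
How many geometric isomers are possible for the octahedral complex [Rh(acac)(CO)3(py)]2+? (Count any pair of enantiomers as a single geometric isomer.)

2

In an octahedral complex each vertex has one trans partner and four cis neighbours.
Each acac is bidentate and must span two cis positions.
Systematic placement gives 2 geometric isomers: CO mer; CO fac.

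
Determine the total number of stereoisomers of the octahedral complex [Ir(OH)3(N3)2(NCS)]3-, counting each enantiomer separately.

An octahedron has six vertices in three trans pairs; every non-trans pair is cis.
Working through the distinct placements yields 3 geometric isomers: OH mer, N3 trans; OH mer, N3 cis; OH fac, N3 cis.
Each arrangement has an internal mirror plane or centre of symmetry, so none is chiral.

3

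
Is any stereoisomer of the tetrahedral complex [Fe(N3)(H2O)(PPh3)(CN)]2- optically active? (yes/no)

Only one geometric arrangement is possible; it has no improper symmetry element, so it exists as a pair of enantiomers (2 stereoisomers).

yes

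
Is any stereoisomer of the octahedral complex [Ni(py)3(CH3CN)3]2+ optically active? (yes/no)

An octahedron has six vertices in three trans pairs; every non-trans pair is cis.
Systematic placement gives 2 geometric isomers: py mer; py fac.
Each arrangement has an internal mirror plane or centre of symmetry, so none is chiral.

no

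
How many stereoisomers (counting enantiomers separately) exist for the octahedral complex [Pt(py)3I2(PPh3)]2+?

In an octahedral complex each vertex has one trans partner and four cis neighbours.
Working through the distinct placements yields 3 geometric isomers: py mer, I trans; py mer, I cis; py fac, I cis.
Each arrangement has an internal mirror plane or centre of symmetry, so none is chiral.

3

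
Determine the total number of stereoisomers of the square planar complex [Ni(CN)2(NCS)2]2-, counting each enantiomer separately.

In a square planar complex each vertex has one trans partner and two cis neighbours.
There are 2 geometric isomers: CN cis; CN trans.
Each arrangement has an internal mirror plane or centre of symmetry, so none is chiral.

2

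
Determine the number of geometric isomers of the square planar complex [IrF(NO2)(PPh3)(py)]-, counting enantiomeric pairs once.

3

A square has two trans pairs of vertices; adjacent vertices are cis.
There are 3 geometric isomers: (F/PPh3 trans, NO2/py trans); (F/py trans, NO2/PPh3 trans); (F/NO2 trans, PPh3/py trans).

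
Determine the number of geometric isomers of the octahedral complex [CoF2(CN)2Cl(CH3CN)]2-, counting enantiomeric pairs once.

In an octahedral complex each vertex has one trans partner and four cis neighbours.
Systematic placement gives 6 geometric isomers: F trans, CN cis; F cis, CN cis (3 arrangements, 2 chiral); F trans, CN trans; F cis, CN trans.

6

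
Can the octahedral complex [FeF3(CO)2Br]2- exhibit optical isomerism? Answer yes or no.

no

The six octahedral sites form three mutually perpendicular trans pairs.
The distinct arrangements are (3 in all): F mer, CO cis; F mer, CO trans; F fac, CO cis.
Each arrangement has an internal mirror plane or centre of symmetry, so none is chiral.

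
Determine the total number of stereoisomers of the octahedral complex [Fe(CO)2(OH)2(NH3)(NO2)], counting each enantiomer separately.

Working through the distinct placements yields 6 geometric isomers: CO trans, OH trans; CO trans, OH cis; CO cis, OH trans; CO cis, OH cis (3 arrangements, 2 chiral).
Of these, 2 lack any improper symmetry element and so occur as enantiomeric pairs, giving 6 + 2 = 8 stereoisomers in total.

8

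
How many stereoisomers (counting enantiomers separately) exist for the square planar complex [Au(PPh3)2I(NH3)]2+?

A square has two trans pairs of vertices; adjacent vertices are cis.
Systematic placement gives 2 geometric isomers: PPh3 cis; PPh3 trans.
Each arrangement has an internal mirror plane or centre of symmetry, so none is chiral.

2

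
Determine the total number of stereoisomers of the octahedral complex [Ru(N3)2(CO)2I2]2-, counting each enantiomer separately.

An octahedron has six vertices in three trans pairs; every non-trans pair is cis.
There are 5 geometric isomers: N3 trans, CO trans, I trans; N3 cis, CO trans, I cis; N3 trans, CO cis, I cis; N3 cis, CO cis, I cis (chiral); N3 cis, CO cis, I trans.
One of these lacks any improper symmetry element and so occurs as an enantiomeric pair, giving 5 + 1 = 6 stereoisomers in total.

6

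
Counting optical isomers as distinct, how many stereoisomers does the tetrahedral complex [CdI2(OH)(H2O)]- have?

All four vertices of a tetrahedron are equivalent and mutually adjacent, so cis/trans isomerism cannot arise.
Only one geometric arrangement is possible.

1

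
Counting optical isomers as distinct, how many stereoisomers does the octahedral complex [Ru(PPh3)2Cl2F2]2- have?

6

The six octahedral sites form three mutually perpendicular trans pairs.
Systematic placement gives 5 geometric isomers: PPh3 trans, Cl trans, F trans; PPh3 cis, Cl trans, F cis; PPh3 trans, Cl cis, F cis; PPh3 cis, Cl cis, F cis (chiral); PPh3 cis, Cl cis, F trans.
One of these lacks any improper symmetry element and so occurs as an enantiomeric pair, giving 5 + 1 = 6 stereoisomers in total.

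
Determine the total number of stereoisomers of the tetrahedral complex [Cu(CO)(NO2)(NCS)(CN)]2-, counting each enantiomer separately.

2

In a tetrahedral complex all four positions are equivalent and every pair of ligands is adjacent — there is no cis/trans distinction.
Only one geometric arrangement is possible; it has no improper symmetry element, so it exists as a pair of enantiomers (2 stereoisomers).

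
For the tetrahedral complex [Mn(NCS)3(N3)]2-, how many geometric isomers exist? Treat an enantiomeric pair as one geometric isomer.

In a tetrahedral complex all four positions are equivalent and every pair of ligands is adjacent — there is no cis/trans distinction.
Only one geometric arrangement is possible.

1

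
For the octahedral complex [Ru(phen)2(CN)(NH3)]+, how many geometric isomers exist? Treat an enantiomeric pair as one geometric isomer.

2

Each phen is bidentate and must span two cis positions.
Systematic placement gives 2 geometric isomers: CN and NH3 mutually trans; CN and NH3 mutually cis (chiral).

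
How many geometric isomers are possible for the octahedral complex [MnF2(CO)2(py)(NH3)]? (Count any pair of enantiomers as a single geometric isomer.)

6

There are 6 geometric isomers: F trans, CO trans; F cis, CO trans; F cis, CO cis (3 arrangements, 2 chiral); F trans, CO cis.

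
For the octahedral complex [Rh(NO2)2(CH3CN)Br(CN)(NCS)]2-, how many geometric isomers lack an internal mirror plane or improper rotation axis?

Systematic enumeration (placing each ligand type in turn and discarding arrangements equivalent by rotation or reflection) gives 9 geometric isomers.
Of these, 6 lack any improper symmetry element and so occur as enantiomeric pairs, giving 9 + 6 = 15 stereoisomers in total.

6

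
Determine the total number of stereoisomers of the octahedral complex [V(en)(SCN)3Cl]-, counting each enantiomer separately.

In an octahedral complex each vertex has one trans partner and four cis neighbours.
Each en is bidentate and must span two cis positions.
There are 2 geometric isomers: SCN fac; SCN mer.
Each arrangement has an internal mirror plane or centre of symmetry, so none is chiral.

2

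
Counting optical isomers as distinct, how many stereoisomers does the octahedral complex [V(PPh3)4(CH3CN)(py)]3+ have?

2

There are 2 geometric isomers: CH3CN and py mutually cis; CH3CN and py mutually trans.
Each arrangement has an internal mirror plane or centre of symmetry, so none is chiral.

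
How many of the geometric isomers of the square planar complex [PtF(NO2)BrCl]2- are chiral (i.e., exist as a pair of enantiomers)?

0

In a square planar complex each vertex has one trans partner and two cis neighbours.
There are 3 geometric isomers: (Br/F trans, Cl/NO2 trans); (Br/NO2 trans, Cl/F trans); (Br/Cl trans, F/NO2 trans).
Each arrangement has an internal mirror plane or centre of symmetry, so none is chiral.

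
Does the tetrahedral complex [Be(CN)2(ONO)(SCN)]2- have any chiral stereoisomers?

In a tetrahedral complex all four positions are equivalent and every pair of ligands is adjacent — there is no cis/trans distinction.
Only one geometric arrangement is possible.

no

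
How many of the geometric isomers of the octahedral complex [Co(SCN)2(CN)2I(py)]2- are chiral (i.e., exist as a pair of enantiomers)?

2

An octahedron has six vertices in three trans pairs; every non-trans pair is cis.
Working through the distinct placements yields 6 geometric isomers: SCN cis, CN trans; SCN trans, CN trans; SCN cis, CN cis (3 arrangements, 2 chiral); SCN trans, CN cis.
Of these, 2 lack any improper symmetry element and so occur as enantiomeric pairs, giving 6 + 2 = 8 stereoisomers in total.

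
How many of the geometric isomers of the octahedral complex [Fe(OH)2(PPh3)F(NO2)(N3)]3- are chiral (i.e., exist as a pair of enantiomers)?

6

In an octahedral complex each vertex has one trans partner and four cis neighbours.
Exhaustive case analysis gives 9 geometric isomers.
Of these, 6 lack any improper symmetry element and so occur as enantiomeric pairs, giving 9 + 6 = 15 stereoisomers in total.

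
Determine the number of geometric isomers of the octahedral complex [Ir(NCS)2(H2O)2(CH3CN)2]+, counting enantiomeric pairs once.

5

The six octahedral sites form three mutually perpendicular trans pairs.
There are 5 geometric isomers: NCS trans, H2O trans, CH3CN trans; NCS cis, H2O cis, CH3CN trans; NCS trans, H2O cis, CH3CN cis; NCS cis, H2O cis, CH3CN cis (chiral); NCS cis, H2O trans, CH3CN cis.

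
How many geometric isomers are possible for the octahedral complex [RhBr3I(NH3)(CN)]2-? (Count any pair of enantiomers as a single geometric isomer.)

An octahedron has six vertices in three trans pairs; every non-trans pair is cis.
There are 4 geometric isomers: Br mer (3 arrangements); Br fac (chiral).

4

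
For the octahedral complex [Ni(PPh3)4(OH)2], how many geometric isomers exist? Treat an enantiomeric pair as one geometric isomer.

2

In an octahedral complex each vertex has one trans partner and four cis neighbours.
There are 2 geometric isomers: OH trans; OH cis.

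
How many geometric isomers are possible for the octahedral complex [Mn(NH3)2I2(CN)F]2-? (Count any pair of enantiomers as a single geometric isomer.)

In an octahedral complex each vertex has one trans partner and four cis neighbours.
Working through the distinct placements yields 6 geometric isomers: NH3 trans, I trans; NH3 cis, I cis (3 arrangements, 2 chiral); NH3 trans, I cis; NH3 cis, I trans.

6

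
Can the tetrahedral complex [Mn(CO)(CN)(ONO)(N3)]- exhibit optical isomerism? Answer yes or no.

yes

All four vertices of a tetrahedron are equivalent and mutually adjacent, so cis/trans isomerism cannot arise.
Only one geometric arrangement is possible; it has no improper symmetry element, so it exists as a pair of enantiomers (2 stereoisomers).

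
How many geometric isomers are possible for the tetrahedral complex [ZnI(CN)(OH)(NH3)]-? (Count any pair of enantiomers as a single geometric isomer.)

In a tetrahedral complex all four positions are equivalent and every pair of ligands is adjacent — there is no cis/trans distinction.
Only one geometric arrangement is possible; it has no improper symmetry element, so it exists as a pair of enantiomers (2 stereoisomers).

1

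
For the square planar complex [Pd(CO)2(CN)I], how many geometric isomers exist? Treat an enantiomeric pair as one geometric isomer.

2

A square has two trans pairs of vertices; adjacent vertices are cis.
The distinct arrangements are (2 in all): CO cis; CO trans.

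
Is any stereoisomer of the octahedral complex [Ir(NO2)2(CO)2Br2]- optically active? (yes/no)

An octahedron has six vertices in three trans pairs; every non-trans pair is cis.
Systematic placement gives 5 geometric isomers: NO2 trans, CO trans, Br trans; NO2 cis, CO cis, Br trans; NO2 trans, CO cis, Br cis; NO2 cis, CO cis, Br cis (chiral); NO2 cis, CO trans, Br cis.
One of these lacks any improper symmetry element and so occurs as an enantiomeric pair, giving 5 + 1 = 6 stereoisomers in total.

yes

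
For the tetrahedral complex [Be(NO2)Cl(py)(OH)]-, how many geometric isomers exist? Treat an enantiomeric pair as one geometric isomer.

All four vertices of a tetrahedron are equivalent and mutually adjacent, so cis/trans isomerism cannot arise.
Only one geometric arrangement is possible; it has no improper symmetry element, so it exists as a pair of enantiomers (2 stereoisomers).

1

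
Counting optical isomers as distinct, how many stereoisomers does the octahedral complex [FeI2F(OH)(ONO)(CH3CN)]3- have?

An octahedron has six vertices in three trans pairs; every non-trans pair is cis.
Systematic enumeration (placing each ligand type in turn and discarding arrangements equivalent by rotation or reflection) gives 9 geometric isomers.
Of these, 6 lack any improper symmetry element and so occur as enantiomeric pairs, giving 9 + 6 = 15 stereoisomers in total.

15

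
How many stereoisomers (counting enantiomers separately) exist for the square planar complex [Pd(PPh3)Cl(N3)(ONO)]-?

The distinct arrangements are (3 in all): (Cl/ONO trans, N3/PPh3 trans); (Cl/PPh3 trans, N3/ONO trans); (Cl/N3 trans, ONO/PPh3 trans).
Each arrangement has an internal mirror plane or centre of symmetry, so none is chiral.

3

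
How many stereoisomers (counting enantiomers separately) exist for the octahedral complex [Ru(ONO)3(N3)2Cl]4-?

3

There are 3 geometric isomers: ONO mer, N3 cis; ONO mer, N3 trans; ONO fac, N3 cis.
Each arrangement has an internal mirror plane or centre of symmetry, so none is chiral.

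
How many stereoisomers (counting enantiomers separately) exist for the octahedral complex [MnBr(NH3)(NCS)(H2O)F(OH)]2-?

An octahedron has six vertices in three trans pairs; every non-trans pair is cis.
Placing the ligands in turn and identifying arrangements related by rotation or reflection leaves 15 distinct geometric isomers.
Of these, 15 lack any improper symmetry element and so occur as enantiomeric pairs, giving 15 + 15 = 30 stereoisomers in total.

30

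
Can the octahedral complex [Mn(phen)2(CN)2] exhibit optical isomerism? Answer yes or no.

Each phen is bidentate and must span two cis positions.
There are 2 geometric isomers: CN trans; CN cis (chiral).
One of these lacks any improper symmetry element and so occurs as an enantiomeric pair, giving 2 + 1 = 3 stereoisomers in total.

yes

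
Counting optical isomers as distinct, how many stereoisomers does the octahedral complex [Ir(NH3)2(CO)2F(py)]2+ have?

8

There are 6 geometric isomers: NH3 cis, CO trans; NH3 trans, CO trans; NH3 cis, CO cis (3 arrangements, 2 chiral); NH3 trans, CO cis.
Of these, 2 lack any improper symmetry element and so occur as enantiomeric pairs, giving 6 + 2 = 8 stereoisomers in total.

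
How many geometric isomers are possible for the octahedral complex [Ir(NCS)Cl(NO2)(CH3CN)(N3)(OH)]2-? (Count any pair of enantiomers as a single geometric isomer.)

15

In an octahedral complex each vertex has one trans partner and four cis neighbours.
Placing the ligands in turn and identifying arrangements related by rotation or reflection leaves 15 distinct geometric isomers.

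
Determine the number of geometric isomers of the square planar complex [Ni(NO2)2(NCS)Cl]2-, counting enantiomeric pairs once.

In a square planar complex each vertex has one trans partner and two cis neighbours.
There are 2 geometric isomers: NO2 cis; NO2 trans.

2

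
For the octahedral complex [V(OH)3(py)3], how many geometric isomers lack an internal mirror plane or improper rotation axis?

0

The six octahedral sites form three mutually perpendicular trans pairs.
The distinct arrangements are (2 in all): OH mer; OH fac.
Each arrangement has an internal mirror plane or centre of symmetry, so none is chiral.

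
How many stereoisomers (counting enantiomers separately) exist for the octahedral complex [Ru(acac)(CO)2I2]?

The six octahedral sites form three mutually perpendicular trans pairs.
Each acac is bidentate and must span two cis positions.
The distinct arrangements are (3 in all): CO trans, I cis; CO cis, I cis (chiral); CO cis, I trans.
One of these lacks any improper symmetry element and so occurs as an enantiomeric pair, giving 3 + 1 = 4 stereoisomers in total.

4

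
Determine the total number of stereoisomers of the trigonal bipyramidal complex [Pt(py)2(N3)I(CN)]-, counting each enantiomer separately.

A trigonal bipyramid has two axial and three equatorial sites, which are chemically inequivalent.
Exhaustive case analysis gives 7 geometric isomers.
Of these, 3 lack any improper symmetry element and so occur as enantiomeric pairs, giving 7 + 3 = 10 stereoisomers in total.

10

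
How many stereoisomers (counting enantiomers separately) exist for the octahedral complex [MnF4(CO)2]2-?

2

An octahedron has six vertices in three trans pairs; every non-trans pair is cis.
Systematic placement gives 2 geometric isomers: CO trans; CO cis.
Each arrangement has an internal mirror plane or centre of symmetry, so none is chiral.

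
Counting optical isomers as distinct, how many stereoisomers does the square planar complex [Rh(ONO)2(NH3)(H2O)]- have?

In a square planar complex each vertex has one trans partner and two cis neighbours.
There are 2 geometric isomers: ONO cis; ONO trans.
Each arrangement has an internal mirror plane or centre of symmetry, so none is chiral.

2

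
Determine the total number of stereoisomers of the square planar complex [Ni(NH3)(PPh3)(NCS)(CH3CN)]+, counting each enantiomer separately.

In a square planar complex each vertex has one trans partner and two cis neighbours.
The distinct arrangements are (3 in all): (CH3CN/NH3 trans, NCS/PPh3 trans); (CH3CN/PPh3 trans, NCS/NH3 trans); (CH3CN/NCS trans, NH3/PPh3 trans).
Each arrangement has an internal mirror plane or centre of symmetry, so none is chiral.

3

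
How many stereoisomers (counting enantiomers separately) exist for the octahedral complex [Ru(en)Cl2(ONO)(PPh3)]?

6

In an octahedral complex each vertex has one trans partner and four cis neighbours.
Each en is bidentate and must span two cis positions.
There are 4 geometric isomers: Cl trans; Cl cis (3 arrangements, 2 chiral).
Of these, 2 lack any improper symmetry element and so occur as enantiomeric pairs, giving 4 + 2 = 6 stereoisomers in total.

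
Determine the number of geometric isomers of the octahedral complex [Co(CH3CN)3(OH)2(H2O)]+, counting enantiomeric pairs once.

The distinct arrangements are (3 in all): CH3CN mer, OH trans; CH3CN mer, OH cis; CH3CN fac, OH cis.

3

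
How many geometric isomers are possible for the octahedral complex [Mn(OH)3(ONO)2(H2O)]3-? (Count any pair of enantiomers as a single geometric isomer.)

In an octahedral complex each vertex has one trans partner and four cis neighbours.
Working through the distinct placements yields 3 geometric isomers: OH mer, ONO trans; OH fac, ONO cis; OH mer, ONO cis.

3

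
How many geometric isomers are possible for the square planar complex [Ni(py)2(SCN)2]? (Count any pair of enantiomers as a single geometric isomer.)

2

The distinct arrangements are (2 in all): py cis; py trans.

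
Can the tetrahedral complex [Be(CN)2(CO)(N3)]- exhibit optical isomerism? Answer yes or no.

All four vertices of a tetrahedron are equivalent and mutually adjacent, so cis/trans isomerism cannot arise.
Only one geometric arrangement is possible.

no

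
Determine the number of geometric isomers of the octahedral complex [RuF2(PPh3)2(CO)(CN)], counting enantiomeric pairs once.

The six octahedral sites form three mutually perpendicular trans pairs.
Working through the distinct placements yields 6 geometric isomers: F trans, PPh3 trans; F cis, PPh3 cis (3 arrangements, 2 chiral); F cis, PPh3 trans; F trans, PPh3 cis.

6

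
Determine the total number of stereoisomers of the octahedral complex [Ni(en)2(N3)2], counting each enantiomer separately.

The six octahedral sites form three mutually perpendicular trans pairs.
Each en is bidentate and must span two cis positions.
Working through the distinct placements yields 2 geometric isomers: N3 trans; N3 cis (chiral).
One of these lacks any improper symmetry element and so occurs as an enantiomeric pair, giving 2 + 1 = 3 stereoisomers in total.

3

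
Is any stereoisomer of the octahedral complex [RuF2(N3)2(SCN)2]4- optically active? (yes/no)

yes

Systematic placement gives 5 geometric isomers: F trans, N3 trans, SCN trans; F trans, N3 cis, SCN cis; F cis, N3 cis, SCN trans; F cis, N3 cis, SCN cis (chiral); F cis, N3 trans, SCN cis.
One of these lacks any improper symmetry element and so occurs as an enantiomeric pair, giving 5 + 1 = 6 stereoisomers in total.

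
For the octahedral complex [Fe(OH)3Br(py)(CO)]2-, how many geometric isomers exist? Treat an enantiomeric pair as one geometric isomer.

The distinct arrangements are (4 in all): OH mer (3 arrangements); OH fac (chiral).

4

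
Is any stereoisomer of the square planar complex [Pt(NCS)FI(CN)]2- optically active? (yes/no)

no

A square has two trans pairs of vertices; adjacent vertices are cis.
Working through the distinct placements yields 3 geometric isomers: (CN/I trans, F/NCS trans); (CN/NCS trans, F/I trans); (CN/F trans, I/NCS trans).
Each arrangement has an internal mirror plane or centre of symmetry, so none is chiral.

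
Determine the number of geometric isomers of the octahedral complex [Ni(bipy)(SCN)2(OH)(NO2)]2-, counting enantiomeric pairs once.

4

In an octahedral complex each vertex has one trans partner and four cis neighbours.
Each bipy is bidentate and must span two cis positions.
There are 4 geometric isomers: SCN cis (3 arrangements, 2 chiral); SCN trans.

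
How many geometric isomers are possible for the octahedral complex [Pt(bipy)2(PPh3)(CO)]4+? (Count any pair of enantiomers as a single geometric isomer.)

2

Each bipy is bidentate and must span two cis positions.
The distinct arrangements are (2 in all): PPh3 and CO mutually trans; PPh3 and CO mutually cis (chiral).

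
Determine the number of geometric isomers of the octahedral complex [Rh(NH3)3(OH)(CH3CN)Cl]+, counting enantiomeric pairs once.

In an octahedral complex each vertex has one trans partner and four cis neighbours.
There are 4 geometric isomers: NH3 mer (3 arrangements); NH3 fac (chiral).

4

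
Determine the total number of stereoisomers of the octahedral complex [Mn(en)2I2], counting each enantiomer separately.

3

An octahedron has six vertices in three trans pairs; every non-trans pair is cis.
Each en is bidentate and must span two cis positions.
The distinct arrangements are (2 in all): I trans; I cis (chiral).
One of these lacks any improper symmetry element and so occurs as an enantiomeric pair, giving 2 + 1 = 3 stereoisomers in total.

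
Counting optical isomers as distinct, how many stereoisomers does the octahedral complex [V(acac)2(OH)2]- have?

3

Each acac is bidentate and must span two cis positions.
There are 2 geometric isomers: OH trans; OH cis (chiral).
One of these lacks any improper symmetry element and so occurs as an enantiomeric pair, giving 2 + 1 = 3 stereoisomers in total.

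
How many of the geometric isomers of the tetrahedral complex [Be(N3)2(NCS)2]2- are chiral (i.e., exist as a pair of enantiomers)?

0

All four vertices of a tetrahedron are equivalent and mutually adjacent, so cis/trans isomerism cannot arise.
Only one geometric arrangement is possible.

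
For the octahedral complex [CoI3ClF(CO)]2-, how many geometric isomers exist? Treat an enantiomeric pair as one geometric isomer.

4

In an octahedral complex each vertex has one trans partner and four cis neighbours.
Working through the distinct placements yields 4 geometric isomers: I mer (3 arrangements); I fac (chiral).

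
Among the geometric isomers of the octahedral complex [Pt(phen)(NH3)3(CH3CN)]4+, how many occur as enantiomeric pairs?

0

Each phen is bidentate and must span two cis positions.
There are 2 geometric isomers: NH3 fac; NH3 mer.
Each arrangement has an internal mirror plane or centre of symmetry, so none is chiral.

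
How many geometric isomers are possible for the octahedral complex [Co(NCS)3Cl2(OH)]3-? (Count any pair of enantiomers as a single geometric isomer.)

The six octahedral sites form three mutually perpendicular trans pairs.
There are 3 geometric isomers: NCS mer, Cl trans; NCS fac, Cl cis; NCS mer, Cl cis.

3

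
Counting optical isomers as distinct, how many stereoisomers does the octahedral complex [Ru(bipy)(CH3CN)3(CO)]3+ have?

In an octahedral complex each vertex has one trans partner and four cis neighbours.
Each bipy is bidentate and must span two cis positions.
The distinct arrangements are (2 in all): CH3CN mer; CH3CN fac.
Each arrangement has an internal mirror plane or centre of symmetry, so none is chiral.

2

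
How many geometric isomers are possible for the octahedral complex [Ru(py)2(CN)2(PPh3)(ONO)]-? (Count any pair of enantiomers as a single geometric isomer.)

An octahedron has six vertices in three trans pairs; every non-trans pair is cis.
Systematic placement gives 6 geometric isomers: py trans, CN trans; py cis, CN trans; py trans, CN cis; py cis, CN cis (3 arrangements, 2 chiral).

6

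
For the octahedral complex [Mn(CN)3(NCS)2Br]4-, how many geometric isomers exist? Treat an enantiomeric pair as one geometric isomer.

3

In an octahedral complex each vertex has one trans partner and four cis neighbours.
Systematic placement gives 3 geometric isomers: CN mer, NCS trans; CN fac, NCS cis; CN mer, NCS cis.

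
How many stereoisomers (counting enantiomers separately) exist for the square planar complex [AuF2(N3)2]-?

2

In a square planar complex each vertex has one trans partner and two cis neighbours.
Systematic placement gives 2 geometric isomers: F cis; F trans.
Each arrangement has an internal mirror plane or centre of symmetry, so none is chiral.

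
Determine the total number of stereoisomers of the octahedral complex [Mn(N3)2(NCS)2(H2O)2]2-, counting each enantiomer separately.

There are 5 geometric isomers: N3 trans, NCS trans, H2O trans; N3 cis, NCS cis, H2O trans; N3 cis, NCS trans, H2O cis; N3 cis, NCS cis, H2O cis (chiral); N3 trans, NCS cis, H2O cis.
One of these lacks any improper symmetry element and so occurs as an enantiomeric pair, giving 5 + 1 = 6 stereoisomers in total.

6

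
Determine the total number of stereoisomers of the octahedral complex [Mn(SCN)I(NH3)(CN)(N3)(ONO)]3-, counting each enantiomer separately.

30

Systematic enumeration (placing each ligand type in turn and discarding arrangements equivalent by rotation or reflection) gives 15 geometric isomers.
Of these, 15 lack any improper symmetry element and so occur as enantiomeric pairs, giving 15 + 15 = 30 stereoisomers in total.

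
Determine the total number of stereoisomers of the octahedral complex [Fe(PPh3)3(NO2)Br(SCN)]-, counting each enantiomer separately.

5

The six octahedral sites form three mutually perpendicular trans pairs.
Systematic placement gives 4 geometric isomers: PPh3 mer (3 arrangements); PPh3 fac (chiral).
One of these lacks any improper symmetry element and so occurs as an enantiomeric pair, giving 4 + 1 = 5 stereoisomers in total.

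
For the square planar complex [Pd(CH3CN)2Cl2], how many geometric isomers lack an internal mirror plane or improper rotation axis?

0

In a square planar complex each vertex has one trans partner and two cis neighbours.
Systematic placement gives 2 geometric isomers: CH3CN cis; CH3CN trans.
Each arrangement has an internal mirror plane or centre of symmetry, so none is chiral.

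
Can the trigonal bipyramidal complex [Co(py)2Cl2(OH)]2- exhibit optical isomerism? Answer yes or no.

yes

Placing the ligands in turn and identifying arrangements related by rotation or reflection leaves 5 distinct geometric isomers.
One of these lacks any improper symmetry element and so occurs as an enantiomeric pair, giving 5 + 1 = 6 stereoisomers in total.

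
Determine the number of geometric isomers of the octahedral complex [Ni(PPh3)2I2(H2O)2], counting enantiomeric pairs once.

An octahedron has six vertices in three trans pairs; every non-trans pair is cis.
There are 5 geometric isomers: PPh3 trans, I trans, H2O trans; PPh3 cis, I cis, H2O trans; PPh3 trans, I cis, H2O cis; PPh3 cis, I cis, H2O cis (chiral); PPh3 cis, I trans, H2O cis.

5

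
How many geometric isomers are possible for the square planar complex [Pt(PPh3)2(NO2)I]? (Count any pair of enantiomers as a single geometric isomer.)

Working through the distinct placements yields 2 geometric isomers: PPh3 cis; PPh3 trans.

2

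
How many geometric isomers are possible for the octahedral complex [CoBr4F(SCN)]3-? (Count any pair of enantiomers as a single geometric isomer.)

2

Systematic placement gives 2 geometric isomers: F and SCN mutually trans; F and SCN mutually cis.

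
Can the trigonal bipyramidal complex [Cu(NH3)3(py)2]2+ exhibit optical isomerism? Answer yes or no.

no

In a trigonal bipyramid the two axial positions differ from the three equatorial ones.
There are 3 geometric isomers: py both equatorial; py one axial, one equatorial; py both axial.
Each arrangement has an internal mirror plane or centre of symmetry, so none is chiral.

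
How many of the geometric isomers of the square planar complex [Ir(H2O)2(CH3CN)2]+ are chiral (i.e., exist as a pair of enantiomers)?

Working through the distinct placements yields 2 geometric isomers: H2O cis; H2O trans.
Each arrangement has an internal mirror plane or centre of symmetry, so none is chiral.

0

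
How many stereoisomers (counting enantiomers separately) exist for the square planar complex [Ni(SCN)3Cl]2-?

In a square planar complex each vertex has one trans partner and two cis neighbours.
Only one geometric arrangement is possible.

1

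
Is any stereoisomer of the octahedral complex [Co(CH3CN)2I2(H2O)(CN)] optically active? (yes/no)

yes

An octahedron has six vertices in three trans pairs; every non-trans pair is cis.
Working through the distinct placements yields 6 geometric isomers: CH3CN trans, I trans; CH3CN trans, I cis; CH3CN cis, I trans; CH3CN cis, I cis (3 arrangements, 2 chiral).
Of these, 2 lack any improper symmetry element and so occur as enantiomeric pairs, giving 6 + 2 = 8 stereoisomers in total.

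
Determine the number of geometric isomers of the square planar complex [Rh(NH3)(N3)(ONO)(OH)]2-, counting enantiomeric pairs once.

3

In a square planar complex each vertex has one trans partner and two cis neighbours.
There are 3 geometric isomers: (N3/OH trans, NH3/ONO trans); (N3/ONO trans, NH3/OH trans); (N3/NH3 trans, OH/ONO trans).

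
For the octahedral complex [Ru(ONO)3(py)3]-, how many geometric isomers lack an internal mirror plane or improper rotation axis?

The six octahedral sites form three mutually perpendicular trans pairs.
The distinct arrangements are (2 in all): ONO mer; ONO fac.
Each arrangement has an internal mirror plane or centre of symmetry, so none is chiral.

0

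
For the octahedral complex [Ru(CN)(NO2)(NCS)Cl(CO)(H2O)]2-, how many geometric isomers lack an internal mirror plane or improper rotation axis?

15

An octahedron has six vertices in three trans pairs; every non-trans pair is cis.
Systematic enumeration (placing each ligand type in turn and discarding arrangements equivalent by rotation or reflection) gives 15 geometric isomers.
Of these, 15 lack any improper symmetry element and so occur as enantiomeric pairs, giving 15 + 15 = 30 stereoisomers in total.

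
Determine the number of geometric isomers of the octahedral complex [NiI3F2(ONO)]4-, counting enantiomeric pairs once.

The distinct arrangements are (3 in all): I mer, F trans; I fac, F cis; I mer, F cis.

3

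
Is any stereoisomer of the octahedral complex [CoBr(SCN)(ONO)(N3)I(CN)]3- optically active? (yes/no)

An octahedron has six vertices in three trans pairs; every non-trans pair is cis.
Systematic enumeration (placing each ligand type in turn and discarding arrangements equivalent by rotation or reflection) gives 15 geometric isomers.
Of these, 15 lack any improper symmetry element and so occur as enantiomeric pairs, giving 15 + 15 = 30 stereoisomers in total.

yes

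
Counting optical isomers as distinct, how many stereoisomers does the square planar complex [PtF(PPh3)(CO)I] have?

3

In a square planar complex each vertex has one trans partner and two cis neighbours.
Systematic placement gives 3 geometric isomers: (CO/I trans, F/PPh3 trans); (CO/PPh3 trans, F/I trans); (CO/F trans, I/PPh3 trans).
Each arrangement has an internal mirror plane or centre of symmetry, so none is chiral.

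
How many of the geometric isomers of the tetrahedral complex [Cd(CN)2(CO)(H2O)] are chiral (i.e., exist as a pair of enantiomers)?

0

Only one geometric arrangement is possible.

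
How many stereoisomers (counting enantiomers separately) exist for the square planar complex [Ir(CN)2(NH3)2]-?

2

Systematic placement gives 2 geometric isomers: CN cis; CN trans.
Each arrangement has an internal mirror plane or centre of symmetry, so none is chiral.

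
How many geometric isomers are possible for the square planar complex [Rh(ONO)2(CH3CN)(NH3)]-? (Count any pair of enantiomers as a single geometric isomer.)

A square has two trans pairs of vertices; adjacent vertices are cis.
There are 2 geometric isomers: ONO cis; ONO trans.

2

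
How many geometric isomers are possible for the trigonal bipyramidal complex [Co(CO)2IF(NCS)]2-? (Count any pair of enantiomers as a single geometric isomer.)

In a trigonal bipyramid the two axial positions differ from the three equatorial ones.
Systematic enumeration (placing each ligand type in turn and discarding arrangements equivalent by rotation or reflection) gives 7 geometric isomers.

7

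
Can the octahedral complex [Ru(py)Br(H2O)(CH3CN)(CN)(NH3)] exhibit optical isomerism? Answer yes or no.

yes

The six octahedral sites form three mutually perpendicular trans pairs.
Exhaustive case analysis gives 15 geometric isomers.
Of these, 15 lack any improper symmetry element and so occur as enantiomeric pairs, giving 15 + 15 = 30 stereoisomers in total.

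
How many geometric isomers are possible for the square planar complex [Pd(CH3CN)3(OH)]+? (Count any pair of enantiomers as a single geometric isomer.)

1

Only one geometric arrangement is possible.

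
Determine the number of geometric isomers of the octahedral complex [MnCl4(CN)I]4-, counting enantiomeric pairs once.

2

An octahedron has six vertices in three trans pairs; every non-trans pair is cis.
Working through the distinct placements yields 2 geometric isomers: CN and I mutually cis; CN and I mutually trans.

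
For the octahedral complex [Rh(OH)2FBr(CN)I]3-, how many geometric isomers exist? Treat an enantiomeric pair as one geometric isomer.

9

Exhaustive case analysis gives 9 geometric isomers.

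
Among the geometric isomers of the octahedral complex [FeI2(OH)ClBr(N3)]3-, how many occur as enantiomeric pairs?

6

Exhaustive case analysis gives 9 geometric isomers.
Of these, 6 lack any improper symmetry element and so occur as enantiomeric pairs, giving 9 + 6 = 15 stereoisomers in total.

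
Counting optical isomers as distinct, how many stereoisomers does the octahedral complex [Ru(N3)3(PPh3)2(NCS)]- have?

An octahedron has six vertices in three trans pairs; every non-trans pair is cis.
There are 3 geometric isomers: N3 mer, PPh3 trans; N3 mer, PPh3 cis; N3 fac, PPh3 cis.
Each arrangement has an internal mirror plane or centre of symmetry, so none is chiral.

3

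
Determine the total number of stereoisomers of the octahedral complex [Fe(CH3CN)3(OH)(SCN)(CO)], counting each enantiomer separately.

There are 4 geometric isomers: CH3CN mer (3 arrangements); CH3CN fac (chiral).
One of these lacks any improper symmetry element and so occurs as an enantiomeric pair, giving 4 + 1 = 5 stereoisomers in total.

5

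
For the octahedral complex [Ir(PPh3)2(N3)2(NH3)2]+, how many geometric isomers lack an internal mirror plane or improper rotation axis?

There are 5 geometric isomers: PPh3 trans, N3 trans, NH3 trans; PPh3 cis, N3 trans, NH3 cis; PPh3 trans, N3 cis, NH3 cis; PPh3 cis, N3 cis, NH3 cis (chiral); PPh3 cis, N3 cis, NH3 trans.
One of these lacks any improper symmetry element and so occurs as an enantiomeric pair, giving 5 + 1 = 6 stereoisomers in total.

1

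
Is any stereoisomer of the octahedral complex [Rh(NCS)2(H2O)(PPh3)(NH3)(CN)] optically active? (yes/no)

An octahedron has six vertices in three trans pairs; every non-trans pair is cis.
Systematic enumeration (placing each ligand type in turn and discarding arrangements equivalent by rotation or reflection) gives 9 geometric isomers.
Of these, 6 lack any improper symmetry element and so occur as enantiomeric pairs, giving 9 + 6 = 15 stereoisomers in total.

yes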